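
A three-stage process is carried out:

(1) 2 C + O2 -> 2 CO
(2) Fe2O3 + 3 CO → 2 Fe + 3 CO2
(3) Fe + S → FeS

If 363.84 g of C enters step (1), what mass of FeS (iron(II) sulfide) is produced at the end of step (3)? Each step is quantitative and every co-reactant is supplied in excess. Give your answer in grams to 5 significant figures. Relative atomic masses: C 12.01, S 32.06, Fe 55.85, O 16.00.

M(C) = 12.01 g/mol.
M(FeS) = 55.85 + 32.06 = 87.91 g/mol.
n(C) = 363.84 / 12.01 = 30.2948 mol.
Reaction (1): C→CO ratio 2:2 ⇒ n(CO) = 30.2948 mol.
Reaction (2): CO→Fe ratio 3:2 ⇒ n(Fe) = 20.1965 mol.
Reaction (3): Fe→FeS ratio 1:1 ⇒ n(FeS) = 20.1965 mol.
Mass of FeS = 20.1965 × 87.91 = 1775.47 g.

1775.5 g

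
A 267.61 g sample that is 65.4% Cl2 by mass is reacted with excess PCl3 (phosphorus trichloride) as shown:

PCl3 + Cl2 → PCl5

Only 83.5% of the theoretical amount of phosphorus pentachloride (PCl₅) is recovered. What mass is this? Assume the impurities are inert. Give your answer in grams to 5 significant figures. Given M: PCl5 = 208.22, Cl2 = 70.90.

Pure Cl2 available = 267.61 g × 0.654 = 175.017 g.
n(Cl2) = 175.017 g / 70.90 g/mol = 2.46850 mol.
From the equation the Cl2:PCl5 mole ratio is 1:1, so n(PCl5) = 2.46850 × 1/1 = 2.46850 mol.
Mass of PCl5 = 2.46850 mol × 208.22 g/mol = 513.992 g.
Actual mass collected = 513.992 g × 0.835 = 429.183 g.

429.18 g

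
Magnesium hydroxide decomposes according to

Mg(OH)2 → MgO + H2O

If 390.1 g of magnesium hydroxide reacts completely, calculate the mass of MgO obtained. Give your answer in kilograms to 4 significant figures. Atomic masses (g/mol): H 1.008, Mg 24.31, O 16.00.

M(Mg(OH)2) = 24.31 + 2(16.00) + 2(1.008) = 58.326 g/mol.
M(MgO) = 24.31 + 16.00 = 40.31 g/mol.
n(Mg(OH)2) = 390.10 g / 58.326 g/mol = 6.6883 mol.
From the equation the Mg(OH)2:MgO mole ratio is 1:1, so n(MgO) = 6.6883 × 1/1 = 6.6883 mol.
Mass of MgO = 6.6883 mol × 40.31 g/mol = 269.60 g.
Converting to kg: 269.60 g = 0.2696 kg.

0.2696 kg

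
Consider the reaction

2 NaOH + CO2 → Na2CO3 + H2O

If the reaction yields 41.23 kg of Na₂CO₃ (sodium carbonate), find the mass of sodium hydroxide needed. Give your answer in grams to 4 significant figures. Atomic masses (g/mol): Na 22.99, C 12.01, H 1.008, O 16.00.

M(Na2CO3) = 2(22.99) + 12.01 + 3(16.00) = 105.99 g/mol.
M(NaOH) = 22.99 + 16.00 + 1.008 = 39.998 g/mol.
Convert: 41.23 kg = 41230 g.
n(Na2CO3) = 41230 g / 105.99 g/mol = 389.00 mol.
From the equation the Na2CO3:NaOH mole ratio is 1:2, so n(NaOH) = 389.00 × 2/1 = 778.00 mol.
Mass of NaOH = 778.00 mol × 39.998 g/mol = 31118 g.

31120 g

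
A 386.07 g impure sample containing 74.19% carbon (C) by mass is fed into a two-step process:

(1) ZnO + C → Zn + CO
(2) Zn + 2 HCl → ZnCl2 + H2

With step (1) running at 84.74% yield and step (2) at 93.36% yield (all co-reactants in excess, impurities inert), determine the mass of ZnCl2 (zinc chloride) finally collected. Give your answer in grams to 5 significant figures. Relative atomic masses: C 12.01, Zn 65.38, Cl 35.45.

Pure C = 386.07 × 0.7419 = 286.425 g.
M(C) = 12.01 g/mol.
M(ZnCl2) = 65.38 + 2(35.45) = 136.28 g/mol.
n(C) = 286.425 / 12.01 = 23.8489 mol.
Step 1 (C:Zn = 1:1): theoretical n(Zn) = 23.8489 mol; at 84.74% yield, n(Zn) = 20.2096 mol.
Step 2 (Zn:ZnCl2 = 1:1): theoretical n(ZnCl2) = 20.2096 mol, so theoretical mass = 20.2096 × 136.28 = 2754.16 g.
At 93.36% yield, actual mass of ZnCl2 = 2754.16 × 0.9336 = 2571.28 g.

2571.3 g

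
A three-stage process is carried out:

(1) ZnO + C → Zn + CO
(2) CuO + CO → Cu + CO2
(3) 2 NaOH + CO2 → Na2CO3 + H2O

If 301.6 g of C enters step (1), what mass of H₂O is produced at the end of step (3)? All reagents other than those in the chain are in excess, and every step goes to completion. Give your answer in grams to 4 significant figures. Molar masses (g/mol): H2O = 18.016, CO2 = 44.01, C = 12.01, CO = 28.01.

452.4 g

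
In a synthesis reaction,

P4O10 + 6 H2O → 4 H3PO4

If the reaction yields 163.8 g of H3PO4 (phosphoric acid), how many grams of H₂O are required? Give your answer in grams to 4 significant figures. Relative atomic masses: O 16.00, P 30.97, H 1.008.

45.17 g

M(H3PO4) = 3(1.008) + 30.97 + 4(16.00) = 97.994 g/mol.
M(H2O) = 2(1.008) + 16.00 = 18.016 g/mol.
n(H3PO4) = 163.80 g / 97.994 g/mol = 1.6715 mol.
From the equation the H3PO4:H2O mole ratio is 4:6, so n(H2O) = 1.6715 × 6/4 = 2.5073 mol.
Mass of H2O = 2.5073 mol × 18.016 g/mol = 45.171 g.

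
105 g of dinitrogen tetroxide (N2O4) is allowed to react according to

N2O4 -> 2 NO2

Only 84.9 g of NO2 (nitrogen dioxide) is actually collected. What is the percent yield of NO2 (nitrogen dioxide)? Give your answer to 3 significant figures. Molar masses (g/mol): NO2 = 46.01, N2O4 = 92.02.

80.9 %

n(N2O4) = 105.0 g / 92.02 g/mol = 1.141 mol.
From the equation the N2O4:NO2 mole ratio is 1:2, so n(NO2) = 1.141 × 2/1 = 2.282 mol.
Mass of NO2 = 2.282 mol × 46.01 g/mol = 105.0 g.
This is the theoretical yield. Percent yield = 84.9 g / 105.0 g × 100% = 80.86%.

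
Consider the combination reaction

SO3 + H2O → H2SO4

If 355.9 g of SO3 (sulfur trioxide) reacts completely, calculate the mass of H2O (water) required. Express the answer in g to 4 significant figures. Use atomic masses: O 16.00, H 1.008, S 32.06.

80.09 g

M(SO3) = 32.06 + 3(16.00) = 80.06 g/mol.
M(H2O) = 2(1.008) + 16.00 = 18.016 g/mol.
n(SO3) = 355.90 g / 80.06 g/mol = 4.4454 mol.
From the equation the SO3:H2O mole ratio is 1:1, so n(H2O) = 4.4454 × 1/1 = 4.4454 mol.
Mass of H2O = 4.4454 mol × 18.016 g/mol = 80.089 g.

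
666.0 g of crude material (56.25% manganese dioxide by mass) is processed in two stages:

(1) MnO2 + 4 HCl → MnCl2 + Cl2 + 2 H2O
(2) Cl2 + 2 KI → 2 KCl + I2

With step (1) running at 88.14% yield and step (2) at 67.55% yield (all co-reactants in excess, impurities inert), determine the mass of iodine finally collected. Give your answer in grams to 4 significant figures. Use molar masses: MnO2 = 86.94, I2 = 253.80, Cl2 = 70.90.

651.1 g

Pure MnO2 = 666.0 × 0.5625 = 374.62 g.
n(MnO2) = 374.62 / 86.94 = 4.3090 mol.
Step 1 (MnO2:Cl2 = 1:1): theoretical n(Cl2) = 4.3090 mol; at 88.14% yield, n(Cl2) = 3.7980 mol.
Step 2 (Cl2:I2 = 1:1): theoretical n(I2) = 3.7980 mol, so theoretical mass = 3.7980 × 253.80 = 963.92 g.
At 67.55% yield, actual mass of I2 = 963.92 × 0.6755 = 651.13 g.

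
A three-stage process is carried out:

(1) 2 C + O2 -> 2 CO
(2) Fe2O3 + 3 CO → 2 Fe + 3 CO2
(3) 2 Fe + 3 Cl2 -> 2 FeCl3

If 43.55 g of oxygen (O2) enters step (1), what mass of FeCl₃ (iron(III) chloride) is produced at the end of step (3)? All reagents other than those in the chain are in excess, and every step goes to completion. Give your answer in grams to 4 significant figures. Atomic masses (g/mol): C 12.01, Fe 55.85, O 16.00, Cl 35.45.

M(O2) = 2(16.00) = 32.00 g/mol.
M(FeCl3) = 55.85 + 3(35.45) = 162.20 g/mol.
n(O2) = 43.55 / 32.00 = 1.3609 mol.
Reaction (1): O2→CO ratio 1:2 ⇒ n(CO) = 2.7219 mol.
Reaction (2): CO→Fe ratio 3:2 ⇒ n(Fe) = 1.8146 mol.
Reaction (3): Fe→FeCl3 ratio 2:2 ⇒ n(FeCl3) = 1.8146 mol.
Mass of FeCl3 = 1.8146 × 162.20 = 294.33 g.

294.3 g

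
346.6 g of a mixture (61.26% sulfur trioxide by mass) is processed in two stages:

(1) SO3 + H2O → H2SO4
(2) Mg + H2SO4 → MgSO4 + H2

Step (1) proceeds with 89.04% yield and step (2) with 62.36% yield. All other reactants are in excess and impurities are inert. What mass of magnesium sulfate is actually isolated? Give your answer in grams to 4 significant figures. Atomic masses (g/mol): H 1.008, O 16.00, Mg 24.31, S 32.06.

Pure SO3 = 346.6 × 0.6126 = 212.33 g.
M(SO3) = 32.06 + 3(16.00) = 80.06 g/mol.
M(MgSO4) = 24.31 + 32.06 + 4(16.00) = 120.37 g/mol.
n(SO3) = 212.33 / 80.06 = 2.6521 mol.
Step 1 (SO3:H2SO4 = 1:1): theoretical n(H2SO4) = 2.6521 mol; at 89.04% yield, n(H2SO4) = 2.3614 mol.
Step 2 (H2SO4:MgSO4 = 1:1): theoretical n(MgSO4) = 2.3614 mol, so theoretical mass = 2.3614 × 120.37 = 284.25 g.
At 62.36% yield, actual mass of MgSO4 = 284.25 × 0.6236 = 177.26 g.

177.3 g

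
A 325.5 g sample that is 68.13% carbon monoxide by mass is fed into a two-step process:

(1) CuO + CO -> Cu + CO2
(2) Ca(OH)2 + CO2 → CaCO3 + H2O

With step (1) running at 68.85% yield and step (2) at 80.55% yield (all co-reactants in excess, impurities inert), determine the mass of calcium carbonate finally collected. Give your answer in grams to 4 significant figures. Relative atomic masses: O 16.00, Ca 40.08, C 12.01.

439.5 g

Pure CO = 325.5 × 0.6813 = 221.76 g.
M(CO) = 12.01 + 16.00 = 28.01 g/mol.
M(CaCO3) = 40.08 + 12.01 + 3(16.00) = 100.09 g/mol.
n(CO) = 221.76 / 28.01 = 7.9173 mol.
Step 1 (CO:CO2 = 1:1): theoretical n(CO2) = 7.9173 mol; at 68.85% yield, n(CO2) = 5.4511 mol.
Step 2 (CO2:CaCO3 = 1:1): theoretical n(CaCO3) = 5.4511 mol, so theoretical mass = 5.4511 × 100.09 = 545.60 g.
At 80.55% yield, actual mass of CaCO3 = 545.60 × 0.8055 = 439.48 g.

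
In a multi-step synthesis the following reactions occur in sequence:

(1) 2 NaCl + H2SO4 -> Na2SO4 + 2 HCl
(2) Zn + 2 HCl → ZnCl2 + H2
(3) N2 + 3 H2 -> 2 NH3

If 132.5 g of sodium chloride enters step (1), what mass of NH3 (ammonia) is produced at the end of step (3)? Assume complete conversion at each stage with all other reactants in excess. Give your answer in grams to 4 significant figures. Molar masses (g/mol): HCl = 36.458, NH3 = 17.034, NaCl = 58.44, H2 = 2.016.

12.87 g

n(NaCl) = 132.5 / 58.44 = 2.2673 mol.
Reaction (1): NaCl→HCl ratio 2:2 ⇒ n(HCl) = 2.2673 mol.
Reaction (2): HCl→H2 ratio 2:1 ⇒ n(H2) = 1.1336 mol.
Reaction (3): H2→NH3 ratio 3:2 ⇒ n(NH3) = 0.75576 mol.
Mass of NH3 = 0.75576 × 17.034 = 12.874 g.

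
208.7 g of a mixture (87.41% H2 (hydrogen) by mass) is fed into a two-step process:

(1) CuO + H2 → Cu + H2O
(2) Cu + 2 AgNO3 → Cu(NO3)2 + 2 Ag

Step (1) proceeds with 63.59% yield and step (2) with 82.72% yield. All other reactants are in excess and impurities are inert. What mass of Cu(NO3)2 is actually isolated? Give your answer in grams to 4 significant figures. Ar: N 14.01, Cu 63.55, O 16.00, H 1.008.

8928 g

Pure H2 = 208.7 × 0.8741 = 182.42 g.
M(H2) = 2(1.008) = 2.016 g/mol.
M(Cu(NO3)2) = 63.55 + 2(14.01) + 6(16.00) = 187.57 g/mol.
n(H2) = 182.42 / 2.016 = 90.488 mol.
Step 1 (H2:Cu = 1:1): theoretical n(Cu) = 90.488 mol; at 63.59% yield, n(Cu) = 57.542 mol.
Step 2 (Cu:Cu(NO3)2 = 1:1): theoretical n(Cu(NO3)2) = 57.542 mol, so theoretical mass = 57.542 × 187.57 = 10793 g.
At 82.72% yield, actual mass of Cu(NO3)2 = 10793 × 0.8272 = 8928.0 g.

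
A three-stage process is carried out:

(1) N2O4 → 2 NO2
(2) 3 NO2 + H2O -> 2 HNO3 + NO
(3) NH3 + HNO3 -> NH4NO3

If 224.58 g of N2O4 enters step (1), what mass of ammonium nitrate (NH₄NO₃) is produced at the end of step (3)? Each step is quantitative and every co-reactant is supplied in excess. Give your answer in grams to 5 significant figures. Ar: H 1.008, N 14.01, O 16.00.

260.50 g

M(N2O4) = 2(14.01) + 4(16.00) = 92.02 g/mol.
M(NH4NO3) = 2(14.01) + 4(1.008) + 3(16.00) = 80.052 g/mol.
n(N2O4) = 224.58 / 92.02 = 2.44056 mol.
Reaction (1): N2O4→NO2 ratio 1:2 ⇒ n(NO2) = 4.88111 mol.
Reaction (2): NO2→HNO3 ratio 3:2 ⇒ n(HNO3) = 3.25408 mol.
Reaction (3): HNO3→NH4NO3 ratio 1:1 ⇒ n(NH4NO3) = 3.25408 mol.
Mass of NH4NO3 = 3.25408 × 80.052 = 260.495 g.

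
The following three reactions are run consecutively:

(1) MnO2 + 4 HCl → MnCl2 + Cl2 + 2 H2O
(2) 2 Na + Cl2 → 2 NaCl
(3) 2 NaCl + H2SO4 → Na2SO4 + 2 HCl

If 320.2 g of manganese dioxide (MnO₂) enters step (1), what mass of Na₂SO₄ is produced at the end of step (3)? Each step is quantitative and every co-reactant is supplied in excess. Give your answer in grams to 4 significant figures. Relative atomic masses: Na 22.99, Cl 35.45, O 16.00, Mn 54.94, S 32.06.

523.1 g

M(MnO2) = 54.94 + 2(16.00) = 86.94 g/mol.
M(Na2SO4) = 2(22.99) + 32.06 + 4(16.00) = 142.04 g/mol.
n(MnO2) = 320.2 / 86.94 = 3.6830 mol.
Reaction (1): MnO2→Cl2 ratio 1:1 ⇒ n(Cl2) = 3.6830 mol.
Reaction (2): Cl2→NaCl ratio 1:2 ⇒ n(NaCl) = 7.3660 mol.
Reaction (3): NaCl→Na2SO4 ratio 2:1 ⇒ n(Na2SO4) = 3.6830 mol.
Mass of Na2SO4 = 3.6830 × 142.04 = 523.13 g.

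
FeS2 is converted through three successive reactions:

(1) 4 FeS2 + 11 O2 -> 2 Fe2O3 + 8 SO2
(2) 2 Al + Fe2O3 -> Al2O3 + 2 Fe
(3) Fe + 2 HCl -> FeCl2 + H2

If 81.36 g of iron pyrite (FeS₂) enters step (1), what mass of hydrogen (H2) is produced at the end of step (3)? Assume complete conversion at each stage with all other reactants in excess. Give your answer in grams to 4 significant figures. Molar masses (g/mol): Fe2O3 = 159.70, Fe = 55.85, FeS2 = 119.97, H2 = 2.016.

1.367 g

n(FeS2) = 81.36 / 119.97 = 0.67817 mol.
Reaction (1): FeS2→Fe2O3 ratio 4:2 ⇒ n(Fe2O3) = 0.33908 mol.
Reaction (2): Fe2O3→Fe ratio 1:2 ⇒ n(Fe) = 0.67817 mol.
Reaction (3): Fe→H2 ratio 1:1 ⇒ n(H2) = 0.67817 mol.
Mass of H2 = 0.67817 × 2.016 = 1.3672 g.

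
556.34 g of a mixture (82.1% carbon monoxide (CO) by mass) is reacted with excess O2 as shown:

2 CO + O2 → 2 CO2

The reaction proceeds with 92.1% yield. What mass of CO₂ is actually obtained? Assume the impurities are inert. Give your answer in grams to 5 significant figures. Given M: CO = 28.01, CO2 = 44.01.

660.97 g

Pure CO available = 556.34 g × 0.821 = 456.755 g.
n(CO) = 456.755 g / 28.01 g/mol = 16.3069 mol.
From the equation the CO:CO2 mole ratio is 2:2, so n(CO2) = 16.3069 × 2/2 = 16.3069 mol.
Mass of CO2 = 16.3069 mol × 44.01 g/mol = 717.665 g.
Actual mass collected = 717.665 g × 0.921 = 660.969 g.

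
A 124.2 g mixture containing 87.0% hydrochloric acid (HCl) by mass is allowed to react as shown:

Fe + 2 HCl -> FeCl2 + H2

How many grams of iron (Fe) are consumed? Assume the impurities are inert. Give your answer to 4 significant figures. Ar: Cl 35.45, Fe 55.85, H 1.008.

82.76 g

Mass of pure HCl = 124.2 g × 0.870 = 108.05 g.
M(HCl) = 1.008 + 35.45 = 36.458 g/mol.
M(Fe) = 55.85 g/mol.
n(HCl) = 108.05 g / 36.458 g/mol = 2.9638 mol.
From the equation the HCl:Fe mole ratio is 2:1, so n(Fe) = 2.9638 × 1/2 = 1.4819 mol.
Mass of Fe = 1.4819 mol × 55.85 g/mol = 82.764 g.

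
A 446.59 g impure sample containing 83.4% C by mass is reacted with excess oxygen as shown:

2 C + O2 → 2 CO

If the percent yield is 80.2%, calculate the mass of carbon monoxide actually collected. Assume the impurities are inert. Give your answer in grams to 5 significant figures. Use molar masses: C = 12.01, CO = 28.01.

Pure C available = 446.59 g × 0.834 = 372.456 g.
n(C) = 372.456 g / 12.01 g/mol = 31.0122 mol.
From the equation the C:CO mole ratio is 2:2, so n(CO) = 31.0122 × 2/2 = 31.0122 mol.
Mass of CO = 31.0122 mol × 28.01 g/mol = 868.651 g.
Actual mass collected = 868.651 g × 0.802 = 696.658 g.

696.66 g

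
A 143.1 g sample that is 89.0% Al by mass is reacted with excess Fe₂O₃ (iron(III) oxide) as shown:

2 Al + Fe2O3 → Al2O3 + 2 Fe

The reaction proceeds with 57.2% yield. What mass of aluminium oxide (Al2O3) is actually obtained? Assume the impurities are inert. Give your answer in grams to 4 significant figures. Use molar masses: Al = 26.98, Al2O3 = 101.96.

Pure Al available = 143.1 g × 0.890 = 127.36 g.
n(Al) = 127.36 g / 26.98 g/mol = 4.7205 mol.
From the equation the Al:Al2O3 mole ratio is 2:1, so n(Al2O3) = 4.7205 × 1/2 = 2.3602 mol.
Mass of Al2O3 = 2.3602 mol × 101.96 g/mol = 240.65 g.
Actual mass collected = 240.65 g × 0.572 = 137.65 g.

137.7 g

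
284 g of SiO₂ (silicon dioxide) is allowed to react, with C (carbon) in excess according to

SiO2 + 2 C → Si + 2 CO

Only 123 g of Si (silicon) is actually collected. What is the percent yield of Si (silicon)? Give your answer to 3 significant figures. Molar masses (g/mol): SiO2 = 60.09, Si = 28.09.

92.6 %

n(SiO2) = 284.0 g / 60.09 g/mol = 4.726 mol.
From the equation the SiO2:Si mole ratio is 1:1, so n(Si) = 4.726 × 1/1 = 4.726 mol.
Mass of Si = 4.726 mol × 28.09 g/mol = 132.8 g.
This is the theoretical yield. Percent yield = 123 g / 132.8 g × 100% = 92.65%.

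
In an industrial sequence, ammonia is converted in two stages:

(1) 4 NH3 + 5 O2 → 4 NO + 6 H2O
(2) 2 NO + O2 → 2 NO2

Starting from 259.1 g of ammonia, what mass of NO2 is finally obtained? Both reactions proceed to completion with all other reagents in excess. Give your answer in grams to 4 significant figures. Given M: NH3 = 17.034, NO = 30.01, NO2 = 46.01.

n(NH3) = 259.10 / 17.034 = 15.211 mol.
Step 1 gives a 4:4 ratio of NH3 to NO, so n(NO) = 15.211 mol.
In step 2 the NO:NO2 ratio is 2:2, so n(NO2) = 15.211 mol.
Mass of NO2 = 15.211 × 46.01 = 699.85 g.

699.8 g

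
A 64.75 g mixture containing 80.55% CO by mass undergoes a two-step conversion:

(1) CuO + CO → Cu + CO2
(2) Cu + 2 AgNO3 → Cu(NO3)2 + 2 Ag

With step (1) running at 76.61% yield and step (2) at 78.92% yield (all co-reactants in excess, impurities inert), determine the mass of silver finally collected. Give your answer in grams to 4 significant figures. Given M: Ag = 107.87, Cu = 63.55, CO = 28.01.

Pure CO = 64.75 × 0.8055 = 52.156 g.
n(CO) = 52.156 / 28.01 = 1.8621 mol.
Step 1 (CO:Cu = 1:1): theoretical n(Cu) = 1.8621 mol; at 76.61% yield, n(Cu) = 1.4265 mol.
Step 2 (Cu:Ag = 1:2): theoretical n(Ag) = 2.8530 mol, so theoretical mass = 2.8530 × 107.87 = 307.76 g.
At 78.92% yield, actual mass of Ag = 307.76 × 0.7892 = 242.88 g.

242.9 g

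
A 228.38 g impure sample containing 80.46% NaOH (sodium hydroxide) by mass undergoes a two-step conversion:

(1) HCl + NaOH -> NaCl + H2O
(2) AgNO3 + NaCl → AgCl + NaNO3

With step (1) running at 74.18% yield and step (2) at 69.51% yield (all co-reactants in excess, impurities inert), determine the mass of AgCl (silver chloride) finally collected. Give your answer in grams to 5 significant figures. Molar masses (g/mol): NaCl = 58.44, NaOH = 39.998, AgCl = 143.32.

Pure NaOH = 228.38 × 0.8046 = 183.755 g.
n(NaOH) = 183.755 / 39.998 = 4.59409 mol.
Step 1 (NaOH:NaCl = 1:1): theoretical n(NaCl) = 4.59409 mol; at 74.18% yield, n(NaCl) = 3.40790 mol.
Step 2 (NaCl:AgCl = 1:1): theoretical n(AgCl) = 3.40790 mol, so theoretical mass = 3.40790 × 143.32 = 488.420 g.
At 69.51% yield, actual mass of AgCl = 488.420 × 0.6951 = 339.501 g.

339.50 g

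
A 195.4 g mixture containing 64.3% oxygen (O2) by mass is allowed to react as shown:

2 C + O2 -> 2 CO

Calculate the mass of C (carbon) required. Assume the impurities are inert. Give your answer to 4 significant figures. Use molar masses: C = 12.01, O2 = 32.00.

94.31 g

Mass of pure O2 = 195.4 g × 0.643 = 125.64 g.
n(O2) = 125.64 g / 32.00 g/mol = 3.9263 mol.
From the equation the O2:C mole ratio is 1:2, so n(C) = 3.9263 × 2/1 = 7.8526 mol.
Mass of C = 7.8526 mol × 12.01 g/mol = 94.310 g.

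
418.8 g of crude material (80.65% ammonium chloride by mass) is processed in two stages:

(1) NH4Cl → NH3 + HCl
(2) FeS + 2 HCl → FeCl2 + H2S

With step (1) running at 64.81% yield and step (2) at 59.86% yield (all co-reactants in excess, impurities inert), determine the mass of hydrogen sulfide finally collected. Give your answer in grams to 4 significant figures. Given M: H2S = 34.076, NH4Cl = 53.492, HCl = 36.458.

41.74 g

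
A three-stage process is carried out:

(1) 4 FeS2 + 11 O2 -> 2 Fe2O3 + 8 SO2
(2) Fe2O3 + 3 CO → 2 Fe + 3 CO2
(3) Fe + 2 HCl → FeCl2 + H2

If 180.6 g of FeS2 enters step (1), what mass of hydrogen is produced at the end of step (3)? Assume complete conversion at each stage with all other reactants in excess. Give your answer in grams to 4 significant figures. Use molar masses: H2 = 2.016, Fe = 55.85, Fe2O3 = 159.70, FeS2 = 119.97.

3.035 g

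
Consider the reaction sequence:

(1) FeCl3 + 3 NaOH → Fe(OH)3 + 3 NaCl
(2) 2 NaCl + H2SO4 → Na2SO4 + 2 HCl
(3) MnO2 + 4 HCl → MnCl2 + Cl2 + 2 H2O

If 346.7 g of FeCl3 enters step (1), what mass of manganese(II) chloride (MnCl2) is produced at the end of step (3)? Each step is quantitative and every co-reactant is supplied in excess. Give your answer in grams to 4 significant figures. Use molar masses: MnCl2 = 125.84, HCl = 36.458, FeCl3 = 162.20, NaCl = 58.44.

n(FeCl3) = 346.7 / 162.20 = 2.1375 mol.
Reaction (1): FeCl3→NaCl ratio 1:3 ⇒ n(NaCl) = 6.4125 mol.
Reaction (2): NaCl→HCl ratio 2:2 ⇒ n(HCl) = 6.4125 mol.
Reaction (3): HCl→MnCl2 ratio 4:1 ⇒ n(MnCl2) = 1.6031 mol.
Mass of MnCl2 = 1.6031 × 125.84 = 201.74 g.

201.7 g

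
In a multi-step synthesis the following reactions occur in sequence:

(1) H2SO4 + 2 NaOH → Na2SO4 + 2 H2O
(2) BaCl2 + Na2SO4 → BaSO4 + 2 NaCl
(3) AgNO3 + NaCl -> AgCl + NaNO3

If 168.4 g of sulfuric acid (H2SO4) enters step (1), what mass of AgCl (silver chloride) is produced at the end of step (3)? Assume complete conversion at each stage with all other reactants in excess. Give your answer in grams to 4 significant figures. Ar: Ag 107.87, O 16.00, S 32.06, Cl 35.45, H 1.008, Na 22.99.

492.2 g

M(H2SO4) = 2(1.008) + 32.06 + 4(16.00) = 98.076 g/mol.
M(AgCl) = 107.87 + 35.45 = 143.32 g/mol.
n(H2SO4) = 168.4 / 98.076 = 1.7170 mol.
Reaction (1): H2SO4→Na2SO4 ratio 1:1 ⇒ n(Na2SO4) = 1.7170 mol.
Reaction (2): Na2SO4→NaCl ratio 1:2 ⇒ n(NaCl) = 3.4341 mol.
Reaction (3): NaCl→AgCl ratio 1:1 ⇒ n(AgCl) = 3.4341 mol.
Mass of AgCl = 3.4341 × 143.32 = 492.17 g.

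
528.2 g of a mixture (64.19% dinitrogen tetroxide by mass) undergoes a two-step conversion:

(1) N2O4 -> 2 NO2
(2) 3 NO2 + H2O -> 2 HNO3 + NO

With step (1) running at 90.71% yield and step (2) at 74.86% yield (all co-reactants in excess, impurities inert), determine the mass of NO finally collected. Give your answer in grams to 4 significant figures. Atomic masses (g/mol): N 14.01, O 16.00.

50.06 g

Pure N2O4 = 528.2 × 0.6419 = 339.05 g.
M(N2O4) = 2(14.01) + 4(16.00) = 92.02 g/mol.
M(NO) = 14.01 + 16.00 = 30.01 g/mol.
n(N2O4) = 339.05 / 92.02 = 3.6845 mol.
Step 1 (N2O4:NO2 = 1:2): theoretical n(NO2) = 7.3691 mol; at 90.71% yield, n(NO2) = 6.6845 mol.
Step 2 (NO2:NO = 3:1): theoretical n(NO) = 2.2282 mol, so theoretical mass = 2.2282 × 30.01 = 66.867 g.
At 74.86% yield, actual mass of NO = 66.867 × 0.7486 = 50.057 g.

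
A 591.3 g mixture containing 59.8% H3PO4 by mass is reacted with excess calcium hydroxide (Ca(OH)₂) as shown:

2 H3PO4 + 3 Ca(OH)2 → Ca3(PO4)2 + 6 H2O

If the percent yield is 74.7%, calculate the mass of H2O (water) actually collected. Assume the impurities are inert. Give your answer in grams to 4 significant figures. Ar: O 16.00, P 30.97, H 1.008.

Pure H3PO4 available = 591.3 g × 0.598 = 353.60 g.
M(H3PO4) = 3(1.008) + 30.97 + 4(16.00) = 97.994 g/mol.
M(H2O) = 2(1.008) + 16.00 = 18.016 g/mol.
n(H3PO4) = 353.60 g / 97.994 g/mol = 3.6084 mol.
From the equation the H3PO4:H2O mole ratio is 2:6, so n(H2O) = 3.6084 × 6/2 = 10.825 mol.
Mass of H2O = 10.825 mol × 18.016 g/mol = 195.02 g.
Actual mass collected = 195.02 g × 0.747 = 145.68 g.

145.7 g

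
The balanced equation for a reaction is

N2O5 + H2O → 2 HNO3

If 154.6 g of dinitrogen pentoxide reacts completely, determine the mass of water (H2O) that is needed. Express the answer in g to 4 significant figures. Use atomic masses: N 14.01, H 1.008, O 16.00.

25.78 g

M(N2O5) = 2(14.01) + 5(16.00) = 108.02 g/mol.
M(H2O) = 2(1.008) + 16.00 = 18.016 g/mol.
n(N2O5) = 154.60 g / 108.02 g/mol = 1.4312 mol.
From the equation the N2O5:H2O mole ratio is 1:1, so n(H2O) = 1.4312 × 1/1 = 1.4312 mol.
Mass of H2O = 1.4312 mol × 18.016 g/mol = 25.785 g.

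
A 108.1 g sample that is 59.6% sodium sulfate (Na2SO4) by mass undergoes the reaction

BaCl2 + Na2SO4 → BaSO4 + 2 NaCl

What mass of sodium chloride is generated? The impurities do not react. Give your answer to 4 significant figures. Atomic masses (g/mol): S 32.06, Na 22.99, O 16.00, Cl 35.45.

53.02 g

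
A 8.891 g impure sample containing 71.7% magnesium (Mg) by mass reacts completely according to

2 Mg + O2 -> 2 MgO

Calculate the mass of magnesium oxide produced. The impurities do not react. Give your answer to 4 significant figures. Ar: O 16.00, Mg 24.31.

10.57 g

Mass of pure Mg = 8.891 g × 0.717 = 6.3748 g.
M(Mg) = 24.31 g/mol.
M(MgO) = 24.31 + 16.00 = 40.31 g/mol.
n(Mg) = 6.3748 g / 24.31 g/mol = 0.26223 mol.
From the equation the Mg:MgO mole ratio is 2:2, so n(MgO) = 0.26223 × 2/2 = 0.26223 mol.
Mass of MgO = 0.26223 mol × 40.31 g/mol = 10.571 g.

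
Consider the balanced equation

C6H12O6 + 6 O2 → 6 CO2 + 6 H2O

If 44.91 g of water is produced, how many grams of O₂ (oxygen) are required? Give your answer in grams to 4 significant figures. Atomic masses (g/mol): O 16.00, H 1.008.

79.77 g

M(H2O) = 2(1.008) + 16.00 = 18.016 g/mol.
M(O2) = 2(16.00) = 32.00 g/mol.
n(H2O) = 44.910 g / 18.016 g/mol = 2.4928 mol.
From the equation the H2O:O2 mole ratio is 6:6, so n(O2) = 2.4928 × 6/6 = 2.4928 mol.
Mass of O2 = 2.4928 mol × 32.00 g/mol = 79.769 g.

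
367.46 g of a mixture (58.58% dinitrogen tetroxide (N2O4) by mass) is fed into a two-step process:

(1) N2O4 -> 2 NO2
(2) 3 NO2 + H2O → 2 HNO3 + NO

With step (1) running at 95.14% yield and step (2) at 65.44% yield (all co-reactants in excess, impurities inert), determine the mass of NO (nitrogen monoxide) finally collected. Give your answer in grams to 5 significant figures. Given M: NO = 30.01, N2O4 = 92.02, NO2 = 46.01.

Pure N2O4 = 367.46 × 0.5858 = 215.258 g.
n(N2O4) = 215.258 / 92.02 = 2.33925 mol.
Step 1 (N2O4:NO2 = 1:2): theoretical n(NO2) = 4.67851 mol; at 95.14% yield, n(NO2) = 4.45113 mol.
Step 2 (NO2:NO = 3:1): theoretical n(NO) = 1.48371 mol, so theoretical mass = 1.48371 × 30.01 = 44.5261 g.
At 65.44% yield, actual mass of NO = 44.5261 × 0.6544 = 29.1379 g.

29.138 g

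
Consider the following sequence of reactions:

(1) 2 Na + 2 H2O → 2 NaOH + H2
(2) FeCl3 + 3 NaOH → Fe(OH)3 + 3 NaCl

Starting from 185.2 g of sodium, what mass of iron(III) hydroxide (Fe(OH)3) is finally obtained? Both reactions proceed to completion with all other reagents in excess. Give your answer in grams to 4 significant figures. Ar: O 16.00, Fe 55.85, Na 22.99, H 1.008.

287.0 g

M(Na) = 22.99 g/mol.
M(Fe(OH)3) = 55.85 + 3(16.00) + 3(1.008) = 106.874 g/mol.
n(Na) = 185.20 / 22.99 = 8.0557 mol.
Step 1 gives a 2:2 ratio of Na to NaOH, so n(NaOH) = 8.0557 mol.
In step 2 the NaOH:Fe(OH)3 ratio is 3:1, so n(Fe(OH)3) = 2.6852 mol.
Mass of Fe(OH)3 = 2.6852 × 106.874 = 286.98 g.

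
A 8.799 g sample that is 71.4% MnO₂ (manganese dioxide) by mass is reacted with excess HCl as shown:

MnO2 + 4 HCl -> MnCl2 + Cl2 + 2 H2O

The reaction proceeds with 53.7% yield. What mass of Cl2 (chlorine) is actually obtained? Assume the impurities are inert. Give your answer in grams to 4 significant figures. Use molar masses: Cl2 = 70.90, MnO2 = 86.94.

2.751 g

Pure MnO2 available = 8.799 g × 0.714 = 6.2825 g.
n(MnO2) = 6.2825 g / 86.94 g/mol = 0.072262 mol.
From the equation the MnO2:Cl2 mole ratio is 1:1, so n(Cl2) = 0.072262 × 1/1 = 0.072262 mol.
Mass of Cl2 = 0.072262 mol × 70.90 g/mol = 5.1234 g.
Actual mass collected = 5.1234 g × 0.537 = 2.7513 g.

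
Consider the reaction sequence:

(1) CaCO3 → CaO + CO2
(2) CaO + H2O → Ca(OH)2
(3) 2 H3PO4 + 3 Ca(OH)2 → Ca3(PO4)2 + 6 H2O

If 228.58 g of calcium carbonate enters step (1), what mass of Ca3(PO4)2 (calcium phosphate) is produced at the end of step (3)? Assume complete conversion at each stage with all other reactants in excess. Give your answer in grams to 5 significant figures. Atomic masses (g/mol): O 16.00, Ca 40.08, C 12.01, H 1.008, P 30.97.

M(CaCO3) = 40.08 + 12.01 + 3(16.00) = 100.09 g/mol.
M(Ca3(PO4)2) = 3(40.08) + 2(30.97) + 8(16.00) = 310.18 g/mol.
n(CaCO3) = 228.58 / 100.09 = 2.28374 mol.
Reaction (1): CaCO3→CaO ratio 1:1 ⇒ n(CaO) = 2.28374 mol.
Reaction (2): CaO→Ca(OH)2 ratio 1:1 ⇒ n(Ca(OH)2) = 2.28374 mol.
Reaction (3): Ca(OH)2→Ca3(PO4)2 ratio 3:1 ⇒ n(Ca3(PO4)2) = 0.761248 mol.
Mass of Ca3(PO4)2 = 0.761248 × 310.18 = 236.124 g.

236.12 g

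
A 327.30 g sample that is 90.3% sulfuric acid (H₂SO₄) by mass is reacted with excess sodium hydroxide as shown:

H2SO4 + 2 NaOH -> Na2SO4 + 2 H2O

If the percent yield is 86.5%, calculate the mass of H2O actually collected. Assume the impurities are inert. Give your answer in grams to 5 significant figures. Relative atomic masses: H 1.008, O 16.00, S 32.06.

Pure H2SO4 available = 327.30 g × 0.903 = 295.552 g.
M(H2SO4) = 2(1.008) + 32.06 + 4(16.00) = 98.076 g/mol.
M(H2O) = 2(1.008) + 16.00 = 18.016 g/mol.
n(H2SO4) = 295.552 g / 98.076 g/mol = 3.01350 mol.
From the equation the H2SO4:H2O mole ratio is 1:2, so n(H2O) = 3.01350 × 2/1 = 6.02700 mol.
Mass of H2O = 6.02700 mol × 18.016 g/mol = 108.582 g.
Actual mass collected = 108.582 g × 0.865 = 93.9238 g.

93.924 g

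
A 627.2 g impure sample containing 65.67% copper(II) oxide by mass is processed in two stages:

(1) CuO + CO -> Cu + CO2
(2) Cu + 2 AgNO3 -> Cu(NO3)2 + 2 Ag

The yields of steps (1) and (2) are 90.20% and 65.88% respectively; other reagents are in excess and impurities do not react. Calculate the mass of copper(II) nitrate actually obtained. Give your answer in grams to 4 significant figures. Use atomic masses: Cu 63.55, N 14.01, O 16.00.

Pure CuO = 627.2 × 0.6567 = 411.88 g.
M(CuO) = 63.55 + 16.00 = 79.55 g/mol.
M(Cu(NO3)2) = 63.55 + 2(14.01) + 6(16.00) = 187.57 g/mol.
n(CuO) = 411.88 / 79.55 = 5.1777 mol.
Step 1 (CuO:Cu = 1:1): theoretical n(Cu) = 5.1777 mol; at 90.20% yield, n(Cu) = 4.6702 mol.
Step 2 (Cu:Cu(NO3)2 = 1:1): theoretical n(Cu(NO3)2) = 4.6702 mol, so theoretical mass = 4.6702 × 187.57 = 876.00 g.
At 65.88% yield, actual mass of Cu(NO3)2 = 876.00 × 0.6588 = 577.11 g.

577.1 g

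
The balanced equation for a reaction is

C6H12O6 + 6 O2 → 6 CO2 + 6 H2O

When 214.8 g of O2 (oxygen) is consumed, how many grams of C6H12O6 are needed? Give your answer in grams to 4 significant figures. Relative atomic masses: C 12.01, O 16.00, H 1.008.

M(O2) = 2(16.00) = 32.00 g/mol.
M(C6H12O6) = 6(12.01) + 12(1.008) + 6(16.00) = 180.156 g/mol.
n(O2) = 214.80 g / 32.00 g/mol = 6.7125 mol.
From the equation the O2:C6H12O6 mole ratio is 6:1, so n(C6H12O6) = 6.7125 × 1/6 = 1.1188 mol.
Mass of C6H12O6 = 1.1188 mol × 180.156 g/mol = 201.55 g.

201.5 g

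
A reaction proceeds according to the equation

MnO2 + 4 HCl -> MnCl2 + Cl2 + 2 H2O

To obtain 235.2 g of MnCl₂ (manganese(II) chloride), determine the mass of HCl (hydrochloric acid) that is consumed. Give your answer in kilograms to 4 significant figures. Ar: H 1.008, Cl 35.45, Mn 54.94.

0.2726 kg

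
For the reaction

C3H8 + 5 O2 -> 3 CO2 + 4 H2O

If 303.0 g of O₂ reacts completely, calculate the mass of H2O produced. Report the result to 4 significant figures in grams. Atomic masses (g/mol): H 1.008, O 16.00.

M(O2) = 2(16.00) = 32.00 g/mol.
M(H2O) = 2(1.008) + 16.00 = 18.016 g/mol.
n(O2) = 303.00 g / 32.00 g/mol = 9.4688 mol.
From the equation the O2:H2O mole ratio is 5:4, so n(H2O) = 9.4688 × 4/5 = 7.5750 mol.
Mass of H2O = 7.5750 mol × 18.016 g/mol = 136.47 g.

136.5 g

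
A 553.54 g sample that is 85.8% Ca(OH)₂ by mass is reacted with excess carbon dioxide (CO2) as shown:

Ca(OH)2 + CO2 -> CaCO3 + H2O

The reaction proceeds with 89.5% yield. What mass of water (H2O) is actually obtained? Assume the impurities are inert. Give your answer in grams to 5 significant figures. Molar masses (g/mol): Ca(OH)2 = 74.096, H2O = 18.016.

Pure Ca(OH)2 available = 553.54 g × 0.858 = 474.937 g.
n(Ca(OH)2) = 474.937 g / 74.096 g/mol = 6.40976 mol.
From the equation the Ca(OH)2:H2O mole ratio is 1:1, so n(H2O) = 6.40976 × 1/1 = 6.40976 mol.
Mass of H2O = 6.40976 mol × 18.016 g/mol = 115.478 g.
Actual mass collected = 115.478 g × 0.895 = 103.353 g.

103.35 g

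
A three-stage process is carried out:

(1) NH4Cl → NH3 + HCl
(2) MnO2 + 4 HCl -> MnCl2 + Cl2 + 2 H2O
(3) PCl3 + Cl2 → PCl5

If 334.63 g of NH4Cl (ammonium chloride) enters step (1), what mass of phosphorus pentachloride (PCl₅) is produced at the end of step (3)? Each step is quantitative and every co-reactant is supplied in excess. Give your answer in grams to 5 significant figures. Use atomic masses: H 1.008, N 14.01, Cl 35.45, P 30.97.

M(NH4Cl) = 14.01 + 4(1.008) + 35.45 = 53.492 g/mol.
M(PCl5) = 30.97 + 5(35.45) = 208.22 g/mol.
n(NH4Cl) = 334.63 / 53.492 = 6.25570 mol.
Reaction (1): NH4Cl→HCl ratio 1:1 ⇒ n(HCl) = 6.25570 mol.
Reaction (2): HCl→Cl2 ratio 4:1 ⇒ n(Cl2) = 1.56393 mol.
Reaction (3): Cl2→PCl5 ratio 1:1 ⇒ n(PCl5) = 1.56393 mol.
Mass of PCl5 = 1.56393 × 208.22 = 325.641 g.

325.64 g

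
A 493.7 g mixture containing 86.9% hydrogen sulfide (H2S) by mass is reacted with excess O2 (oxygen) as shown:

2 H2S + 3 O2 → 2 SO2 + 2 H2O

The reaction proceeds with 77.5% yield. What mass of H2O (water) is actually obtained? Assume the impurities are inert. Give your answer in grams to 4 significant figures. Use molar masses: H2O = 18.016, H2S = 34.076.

175.8 g

Pure H2S available = 493.7 g × 0.869 = 429.03 g.
n(H2S) = 429.03 g / 34.076 g/mol = 12.590 mol.
From the equation the H2S:H2O mole ratio is 2:2, so n(H2O) = 12.590 × 2/2 = 12.590 mol.
Mass of H2O = 12.590 mol × 18.016 g/mol = 226.83 g.
Actual mass collected = 226.83 g × 0.775 = 175.79 g.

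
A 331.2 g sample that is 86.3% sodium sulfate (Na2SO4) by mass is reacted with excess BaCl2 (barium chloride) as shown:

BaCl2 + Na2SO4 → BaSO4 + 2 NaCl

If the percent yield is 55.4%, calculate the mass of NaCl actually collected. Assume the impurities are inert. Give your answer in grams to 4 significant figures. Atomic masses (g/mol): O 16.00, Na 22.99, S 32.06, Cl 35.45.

Pure Na2SO4 available = 331.2 g × 0.863 = 285.83 g.
M(Na2SO4) = 2(22.99) + 32.06 + 4(16.00) = 142.04 g/mol.
M(NaCl) = 22.99 + 35.45 = 58.44 g/mol.
n(Na2SO4) = 285.83 g / 142.04 g/mol = 2.0123 mol.
From the equation the Na2SO4:NaCl mole ratio is 1:2, so n(NaCl) = 2.0123 × 2/1 = 4.0246 mol.
Mass of NaCl = 4.0246 mol × 58.44 g/mol = 235.20 g.
Actual mass collected = 235.20 g × 0.554 = 130.30 g.

130.3 g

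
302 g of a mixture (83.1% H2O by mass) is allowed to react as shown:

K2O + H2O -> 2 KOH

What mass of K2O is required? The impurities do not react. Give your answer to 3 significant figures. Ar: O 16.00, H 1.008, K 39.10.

1310 g

Mass of pure H2O = 302 g × 0.831 = 251.0 g.
M(H2O) = 2(1.008) + 16.00 = 18.016 g/mol.
M(K2O) = 2(39.10) + 16.00 = 94.20 g/mol.
n(H2O) = 251.0 g / 18.016 g/mol = 13.93 mol.
From the equation the H2O:K2O mole ratio is 1:1, so n(K2O) = 13.93 × 1/1 = 13.93 mol.
Mass of K2O = 13.93 mol × 94.20 g/mol = 1312 g.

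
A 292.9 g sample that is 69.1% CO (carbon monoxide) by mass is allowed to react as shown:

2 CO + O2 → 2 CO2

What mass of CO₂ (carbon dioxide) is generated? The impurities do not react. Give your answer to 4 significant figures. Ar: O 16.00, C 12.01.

Mass of pure CO = 292.9 g × 0.691 = 202.39 g.
M(CO) = 12.01 + 16.00 = 28.01 g/mol.
M(CO2) = 12.01 + 2(16.00) = 44.01 g/mol.
n(CO) = 202.39 g / 28.01 g/mol = 7.2258 mol.
From the equation the CO:CO2 mole ratio is 2:2, so n(CO2) = 7.2258 × 2/2 = 7.2258 mol.
Mass of CO2 = 7.2258 mol × 44.01 g/mol = 318.01 g.

318.0 g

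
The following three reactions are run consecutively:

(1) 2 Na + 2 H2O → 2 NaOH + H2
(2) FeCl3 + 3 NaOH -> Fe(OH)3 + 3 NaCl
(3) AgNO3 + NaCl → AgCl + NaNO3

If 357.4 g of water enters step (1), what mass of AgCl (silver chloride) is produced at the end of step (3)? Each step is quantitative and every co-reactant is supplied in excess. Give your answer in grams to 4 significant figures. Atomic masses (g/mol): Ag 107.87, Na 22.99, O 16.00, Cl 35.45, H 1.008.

M(H2O) = 2(1.008) + 16.00 = 18.016 g/mol.
M(AgCl) = 107.87 + 35.45 = 143.32 g/mol.
n(H2O) = 357.4 / 18.016 = 19.838 mol.
Reaction (1): H2O→NaOH ratio 2:2 ⇒ n(NaOH) = 19.838 mol.
Reaction (2): NaOH→NaCl ratio 3:3 ⇒ n(NaCl) = 19.838 mol.
Reaction (3): NaCl→AgCl ratio 1:1 ⇒ n(AgCl) = 19.838 mol.
Mass of AgCl = 19.838 × 143.32 = 2843.2 g.

2843 g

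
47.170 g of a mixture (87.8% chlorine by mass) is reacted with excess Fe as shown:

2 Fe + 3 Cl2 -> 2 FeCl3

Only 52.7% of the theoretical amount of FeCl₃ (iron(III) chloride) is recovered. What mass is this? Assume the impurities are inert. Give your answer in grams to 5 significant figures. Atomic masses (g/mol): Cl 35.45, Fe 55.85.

33.288 g

Pure Cl2 available = 47.170 g × 0.878 = 41.4153 g.
M(Cl2) = 2(35.45) = 70.90 g/mol.
M(FeCl3) = 55.85 + 3(35.45) = 162.20 g/mol.
n(Cl2) = 41.4153 g / 70.90 g/mol = 0.584136 mol.
From the equation the Cl2:FeCl3 mole ratio is 3:2, so n(FeCl3) = 0.584136 × 2/3 = 0.389424 mol.
Mass of FeCl3 = 0.389424 mol × 162.20 g/mol = 63.1646 g.
Actual mass collected = 63.1646 g × 0.527 = 33.2877 g.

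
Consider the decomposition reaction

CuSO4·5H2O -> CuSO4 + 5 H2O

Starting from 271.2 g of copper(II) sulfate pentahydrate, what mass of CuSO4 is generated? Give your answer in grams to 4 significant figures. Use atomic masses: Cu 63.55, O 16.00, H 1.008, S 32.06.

173.4 g

M(CuSO4·5H2O) = 63.55 + 32.06 + 9(16.00) + 10(1.008) = 249.69 g/mol.
M(CuSO4) = 63.55 + 32.06 + 4(16.00) = 159.61 g/mol.
n(CuSO4·5H2O) = 271.20 g / 249.69 g/mol = 1.0861 mol.
From the equation the CuSO4·5H2O:CuSO4 mole ratio is 1:1, so n(CuSO4) = 1.0861 × 1/1 = 1.0861 mol.
Mass of CuSO4 = 1.0861 mol × 159.61 g/mol = 173.36 g.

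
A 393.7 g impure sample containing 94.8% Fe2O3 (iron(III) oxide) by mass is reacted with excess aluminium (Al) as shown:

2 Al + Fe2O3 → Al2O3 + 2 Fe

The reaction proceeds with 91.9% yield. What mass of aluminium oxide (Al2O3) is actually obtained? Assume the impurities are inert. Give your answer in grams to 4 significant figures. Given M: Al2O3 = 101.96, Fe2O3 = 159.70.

Pure Fe2O3 available = 393.7 g × 0.948 = 373.23 g.
n(Fe2O3) = 373.23 g / 159.70 g/mol = 2.3371 mol.
From the equation the Fe2O3:Al2O3 mole ratio is 1:1, so n(Al2O3) = 2.3371 × 1/1 = 2.3371 mol.
Mass of Al2O3 = 2.3371 mol × 101.96 g/mol = 238.29 g.
Actual mass collected = 238.29 g × 0.919 = 218.98 g.

219.0 g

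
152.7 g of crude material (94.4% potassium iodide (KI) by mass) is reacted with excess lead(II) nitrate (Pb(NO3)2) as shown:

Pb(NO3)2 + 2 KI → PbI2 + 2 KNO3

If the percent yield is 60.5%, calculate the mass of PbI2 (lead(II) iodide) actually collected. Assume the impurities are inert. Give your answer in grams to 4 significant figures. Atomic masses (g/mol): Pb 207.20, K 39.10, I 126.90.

121.1 g

Pure KI available = 152.7 g × 0.944 = 144.15 g.
M(KI) = 39.10 + 126.90 = 166.00 g/mol.
M(PbI2) = 207.20 + 2(126.90) = 461.00 g/mol.
n(KI) = 144.15 g / 166.00 g/mol = 0.86837 mol.
From the equation the KI:PbI2 mole ratio is 2:1, so n(PbI2) = 0.86837 × 1/2 = 0.43418 mol.
Mass of PbI2 = 0.43418 mol × 461.00 g/mol = 200.16 g.
Actual mass collected = 200.16 g × 0.605 = 121.10 g.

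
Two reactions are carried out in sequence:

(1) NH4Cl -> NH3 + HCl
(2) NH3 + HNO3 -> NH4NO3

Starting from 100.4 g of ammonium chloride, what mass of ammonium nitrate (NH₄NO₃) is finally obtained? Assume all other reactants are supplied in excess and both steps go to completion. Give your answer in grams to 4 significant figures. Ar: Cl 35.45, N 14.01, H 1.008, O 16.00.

150.3 g

M(NH4Cl) = 14.01 + 4(1.008) + 35.45 = 53.492 g/mol.
M(NH4NO3) = 2(14.01) + 4(1.008) + 3(16.00) = 80.052 g/mol.
n(NH4Cl) = 100.40 / 53.492 = 1.8769 mol.
Step 1 gives a 1:1 ratio of NH4Cl to NH3, so n(NH3) = 1.8769 mol.
In step 2 the NH3:NH4NO3 ratio is 1:1, so n(NH4NO3) = 1.8769 mol.
Mass of NH4NO3 = 1.8769 × 80.052 = 150.25 g.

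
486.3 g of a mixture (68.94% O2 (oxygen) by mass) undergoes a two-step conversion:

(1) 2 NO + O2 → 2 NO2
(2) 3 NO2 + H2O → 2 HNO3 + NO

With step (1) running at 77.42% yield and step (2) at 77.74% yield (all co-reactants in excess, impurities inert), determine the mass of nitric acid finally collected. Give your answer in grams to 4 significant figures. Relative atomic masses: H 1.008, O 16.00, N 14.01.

Pure O2 = 486.3 × 0.6894 = 335.26 g.
M(O2) = 2(16.00) = 32.00 g/mol.
M(HNO3) = 1.008 + 14.01 + 3(16.00) = 63.018 g/mol.
n(O2) = 335.26 / 32.00 = 10.477 mol.
Step 1 (O2:NO2 = 1:2): theoretical n(NO2) = 20.953 mol; at 77.42% yield, n(NO2) = 16.222 mol.
Step 2 (NO2:HNO3 = 3:2): theoretical n(HNO3) = 10.815 mol, so theoretical mass = 10.815 × 63.018 = 681.53 g.
At 77.74% yield, actual mass of HNO3 = 681.53 × 0.7774 = 529.82 g.

529.8 g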